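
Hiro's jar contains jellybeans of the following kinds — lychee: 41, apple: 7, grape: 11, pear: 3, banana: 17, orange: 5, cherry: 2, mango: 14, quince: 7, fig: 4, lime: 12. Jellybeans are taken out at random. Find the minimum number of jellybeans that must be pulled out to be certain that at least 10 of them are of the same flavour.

74

Pigeonhole: put each drawn jellybean into a box by flavour. The largest draw with every box below 10 takes min(count, 9) from each flavour; flavours with fewer than 9 contribute all they have.
Σ min(cᵢ, 9) = 9 + 7 + 9 + 3 + 9 + 5 + 2 + 9 + 7 + 4 + 9 = 73.
Draw number 73 + 1 = 74 must push one box to 10.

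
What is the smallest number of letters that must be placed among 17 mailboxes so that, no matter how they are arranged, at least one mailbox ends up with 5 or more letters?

With 68 letters one could put exactly 4 in each of the 17 mailboxes, and no mailbox would reach 5.
One more letter must land in a mailbox that already has 4, giving it 5.
So 17 × 4 + 1 = 69 letters are required.

69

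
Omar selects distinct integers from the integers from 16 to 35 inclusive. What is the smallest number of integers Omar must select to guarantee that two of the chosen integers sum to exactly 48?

A set avoiding the sum 48 can contain at most one of each pair {x, 48−x}, plus the 4 elements whose complement lies outside the range or equal to its own complement.
The integers 24, …, 35 (12 of them) are such a set: any two sum to at least 24+25 = 49 > 48.
By the pigeonhole principle, any 13th integer completes one of the 8 pairs, so 13 choices force a sum of 48.

13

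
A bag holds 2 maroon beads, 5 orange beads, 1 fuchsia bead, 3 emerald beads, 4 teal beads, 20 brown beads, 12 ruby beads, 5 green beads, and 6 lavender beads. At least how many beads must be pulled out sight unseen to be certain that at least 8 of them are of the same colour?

41

By pigeonhole, put each drawn bead into a box by colour. The largest draw with every box below 8 takes min(count, 7) from each colour; colours with fewer than 7 contribute all they have.
Σ min(cᵢ, 7) = 2 + 5 + 1 + 3 + 4 + 7 + 7 + 5 + 6 = 40.
Draw number 40 + 1 = 41 must push one box to 8.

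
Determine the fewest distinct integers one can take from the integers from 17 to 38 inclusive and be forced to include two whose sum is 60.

A set avoiding the sum 60 can contain at most one of each pair {x, 60−x}, plus the 6 elements whose complement lies outside the range or equal to its own complement.
The integers 17, …, 30 (14 of them) are such a set: any two sum to at least 17+18 = 35 and at most 29+30 = 59 < 60.
By the pigeonhole principle, any 15th integer completes one of the 8 pairs, so 15 choices force a sum of 60.

15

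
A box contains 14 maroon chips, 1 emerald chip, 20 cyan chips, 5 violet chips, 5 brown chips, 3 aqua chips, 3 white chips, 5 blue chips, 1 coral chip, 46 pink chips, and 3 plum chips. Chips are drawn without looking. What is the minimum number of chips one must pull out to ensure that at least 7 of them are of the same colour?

45

The 11 colours are the holes; the chips drawn are the pigeons.
To avoid 7 of any one colour, the worst case takes at most 6 of each colour, or every chip of a colour that has fewer than 6.
That gives 6 + 1 + 6 + 5 + 5 + 3 + 3 + 5 + 1 + 6 + 3 = 44 chips with no colour reaching 7.
The next chip forces some colour to 7, so 44 + 1 = 45.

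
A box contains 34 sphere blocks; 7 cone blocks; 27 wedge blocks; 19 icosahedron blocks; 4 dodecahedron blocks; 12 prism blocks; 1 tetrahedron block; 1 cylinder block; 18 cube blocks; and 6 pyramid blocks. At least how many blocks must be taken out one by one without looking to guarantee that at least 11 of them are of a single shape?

70

An adversary could hand out at most 10 blocks per shape (5 shapes run out sooner): 10 + 7 + 10 + 10 + 4 + 10 + 1 + 1 + 10 + 6 = 69 blocks and still no shape has 11.
One more block lands in a shape already at 10, so 70 draws are enough and 69 are not.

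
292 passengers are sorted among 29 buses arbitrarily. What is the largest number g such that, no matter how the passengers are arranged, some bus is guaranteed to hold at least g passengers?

11

By pigeonhole, the 29 buses are the holes and the 292 passengers are the pigeons.
If every bus held at most 10 passengers, the total would be at most 29 × 10 = 290, which is less than 292.
So some bus holds at least ⌈292/29⌉ = 11 passengers.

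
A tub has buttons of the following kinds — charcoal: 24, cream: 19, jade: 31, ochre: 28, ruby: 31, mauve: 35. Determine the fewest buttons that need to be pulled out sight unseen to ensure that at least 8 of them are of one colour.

43

Pigeonhole: put each drawn button into a box by colour. The largest draw with every box below 8 takes min(count, 7) from each colour.
Σ min(cᵢ, 7) = 7 + 7 + 7 + 7 + 7 + 7 = 42.
Draw number 42 + 1 = 43 must push one box to 8.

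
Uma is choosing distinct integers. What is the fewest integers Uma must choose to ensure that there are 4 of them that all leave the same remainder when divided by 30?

The 30 residue classes mod 30 are the pigeonholes.
With 90 integers one could put 3 in each residue class and have no class reach 4.
The 91st integer pushes some class to 4, so 30·3 + 1 = 91.

91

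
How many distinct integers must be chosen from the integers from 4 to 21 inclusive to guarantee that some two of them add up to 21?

12

Two chosen integers sum to 21 exactly when both halves of some pair {x, 21−x} with 4 ≤ x ≤ 21−x ≤ 17 are chosen — 7 such pairs.
The remaining 4 elements (those with no distinct partner in range) can never complete a 21-sum, so the worst case takes all of them and one from each pair: 4 + 7 = 11.
Pigeonhole: the 12th integer has to be the second member of some pair, so 11 + 1 = 12.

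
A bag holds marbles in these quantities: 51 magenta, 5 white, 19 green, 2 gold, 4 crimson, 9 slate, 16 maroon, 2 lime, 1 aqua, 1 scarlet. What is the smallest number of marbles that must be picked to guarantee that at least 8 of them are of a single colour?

An adversary could hand out at most 7 marbles per colour (6 colours run out sooner): 7 + 5 + 7 + 2 + 4 + 7 + 7 + 2 + 1 + 1 = 43 marbles and still no colour has 8.
One more marble lands in a colour already at 7, so 44 draws are enough and 43 are not.

44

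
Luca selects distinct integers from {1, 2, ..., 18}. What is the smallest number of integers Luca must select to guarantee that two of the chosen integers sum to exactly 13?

Group the elements by complementary pair {x, 13−x}: {1,12}, {2,11}, {3,10}, …, giving 6 two-element pairs and 6 integers whose partner 13−x falls outside [1,18].
By pigeonhole, treating each of those 12 groups as a pigeonhole, one can pick one integer per group — 12 integers — with no two summing to 13.
The 13th integer lands in an occupied pair, forcing a sum of 13.

13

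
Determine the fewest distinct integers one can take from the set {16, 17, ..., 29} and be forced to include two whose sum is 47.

9

Two chosen integers sum to 47 exactly when both halves of some pair {x, 47−x} with 18 ≤ x ≤ 47−x ≤ 29 are chosen — 6 such pairs.
The remaining 2 elements (those with no distinct partner in range) can never complete a 47-sum, so the worst case takes all of them and one from each pair: 2 + 6 = 8.
The 9th integer has to be the second member of some pair, so 8 + 1 = 9.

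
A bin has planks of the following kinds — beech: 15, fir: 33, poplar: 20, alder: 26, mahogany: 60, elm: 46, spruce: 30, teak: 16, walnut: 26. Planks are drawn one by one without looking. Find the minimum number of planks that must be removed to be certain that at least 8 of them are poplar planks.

In the worst case for collecting poplar planks, every non-poplar plank comes out first.
There are 15 + 33 + 26 + 60 + 46 + 30 + 16 + 26 = 252 non-poplar planks altogether.
After those, each further plank must be poplar, so 252 + 8 = 260 draws guarantee 8 poplar planks.

260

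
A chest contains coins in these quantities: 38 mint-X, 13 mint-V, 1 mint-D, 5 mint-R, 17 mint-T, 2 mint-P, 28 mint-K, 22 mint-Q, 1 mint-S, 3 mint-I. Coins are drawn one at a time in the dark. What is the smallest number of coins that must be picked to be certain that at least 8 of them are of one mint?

An adversary could hand out at most 7 coins per mint (5 mints run out sooner): 7 + 7 + 1 + 5 + 7 + 2 + 7 + 7 + 1 + 3 = 47 coins and still no mint has 8.
One more coin lands in a mint already at 7, so 48 draws are enough and 47 are not.

48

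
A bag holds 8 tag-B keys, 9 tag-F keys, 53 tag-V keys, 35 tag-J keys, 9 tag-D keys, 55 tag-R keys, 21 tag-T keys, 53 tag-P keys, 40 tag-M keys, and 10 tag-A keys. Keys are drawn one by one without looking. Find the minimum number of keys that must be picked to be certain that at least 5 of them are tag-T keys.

277

In the worst case for collecting tag-T keys, every non-tag-T key comes out first.
There are 8 + 9 + 53 + 35 + 9 + 55 + 53 + 40 + 10 = 272 non-tag-T keys altogether.
After those, each further key must be tag-T, so 272 + 5 = 277 draws guarantee 5 tag-T keys.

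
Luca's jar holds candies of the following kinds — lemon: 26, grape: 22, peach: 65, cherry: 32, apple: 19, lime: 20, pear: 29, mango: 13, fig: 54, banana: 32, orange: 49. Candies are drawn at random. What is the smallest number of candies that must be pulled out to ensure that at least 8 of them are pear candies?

340

In the worst case for collecting pear candies, every non-pear candy comes out first.
There are 26 + 22 + 65 + 32 + 19 + 20 + 13 + 54 + 32 + 49 = 332 non-pear candies altogether.
After those, each further candy must be pear, so 332 + 8 = 340 draws guarantee 8 pear candies.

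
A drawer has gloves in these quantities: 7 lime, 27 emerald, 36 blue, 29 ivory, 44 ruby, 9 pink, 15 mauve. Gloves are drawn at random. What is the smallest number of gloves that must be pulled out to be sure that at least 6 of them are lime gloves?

In the worst case for collecting lime gloves, every non-lime glove comes out first.
There are 27 + 36 + 29 + 44 + 9 + 15 = 160 non-lime gloves altogether.
After those, each further glove must be lime, so 160 + 6 = 166 draws guarantee 6 lime gloves.

166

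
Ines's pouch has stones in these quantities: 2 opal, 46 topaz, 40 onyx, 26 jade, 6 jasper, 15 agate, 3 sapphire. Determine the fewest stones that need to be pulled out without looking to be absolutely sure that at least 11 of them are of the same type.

52

The 7 types are the holes; the stones drawn are the pigeons.
To avoid 11 of any one type, the worst case takes at most 10 of each type, or every stone of a type that has fewer than 10.
That gives 2 + 10 + 10 + 10 + 6 + 10 + 3 = 51 stones with no type reaching 11.
The next stone forces some type to 11, so 51 + 1 = 52.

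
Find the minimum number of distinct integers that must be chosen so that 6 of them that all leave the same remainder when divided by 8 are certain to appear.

Pigeonhole: the 8 residue classes mod 8 are the pigeonholes.
With 40 integers one could put 5 in each residue class and have no class reach 6.
The 41st integer pushes some class to 6, so 8·5 + 1 = 41.

41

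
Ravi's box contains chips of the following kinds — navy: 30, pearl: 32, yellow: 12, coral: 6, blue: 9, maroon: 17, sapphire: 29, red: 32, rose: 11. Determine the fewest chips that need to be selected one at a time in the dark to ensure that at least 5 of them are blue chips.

In the worst case for collecting blue chips, every non-blue chip comes out first.
There are 30 + 32 + 12 + 6 + 17 + 29 + 32 + 11 = 169 non-blue chips altogether.
After those, each further chip must be blue, so 169 + 5 = 174 draws guarantee 5 blue chips.

174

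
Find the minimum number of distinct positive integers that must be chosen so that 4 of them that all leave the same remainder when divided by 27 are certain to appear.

By pigeonhole, the 27 residue classes mod 27 are the pigeonholes.
With 81 integers one could put 3 in each residue class and have no class reach 4.
The 82nd integer pushes some class to 4, so 27·3 + 1 = 82.

82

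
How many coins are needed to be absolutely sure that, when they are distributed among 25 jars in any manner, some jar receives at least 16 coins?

376

With 375 coins one could put exactly 15 in each of the 25 jars, and no jar would reach 16.
Pigeonhole: one more coin must land in a jar that already has 15, giving it 16.
So 25 × 15 + 1 = 376 coins are required.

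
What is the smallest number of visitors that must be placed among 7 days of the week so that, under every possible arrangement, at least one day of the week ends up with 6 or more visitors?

With 35 visitors one could put exactly 5 in each of the 7 days of the week, and no day of the week would reach 6.
Pigeonhole: one more visitor must land in a day of the week that already has 5, giving it 6.
So 7 × 5 + 1 = 36 visitors are required.

36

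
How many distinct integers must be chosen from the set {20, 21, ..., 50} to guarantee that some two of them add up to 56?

24

Group the elements by complementary pair {x, 56−x}: {20,36}, {21,35}, {22,34}, …, giving 8 two-element pairs; the single value 28 (it cannot pair with itself since the integers are distinct); and 14 integers whose partner 56−x falls outside [20,50].
Treating each of those 23 groups as a pigeonhole, one can pick one integer per group — 23 integers — with no two summing to 56.
The 24th integer lands in an occupied pair, forcing a sum of 56.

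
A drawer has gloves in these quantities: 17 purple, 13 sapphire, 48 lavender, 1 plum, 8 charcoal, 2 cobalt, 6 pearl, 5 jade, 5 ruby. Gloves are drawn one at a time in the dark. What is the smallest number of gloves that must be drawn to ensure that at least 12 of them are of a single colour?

The 9 colours are the holes; the gloves drawn are the pigeons.
To avoid 12 of any one colour, the worst case takes at most 11 of each colour, or every glove of a colour that has fewer than 11.
That gives 11 + 11 + 11 + 1 + 8 + 2 + 6 + 5 + 5 = 60 gloves with no colour reaching 12.
The next glove forces some colour to 12, so 60 + 1 = 61.

61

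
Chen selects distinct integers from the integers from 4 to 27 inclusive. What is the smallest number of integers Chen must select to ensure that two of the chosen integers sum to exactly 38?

17

Two chosen integers sum to 38 exactly when both halves of some pair {x, 38−x} with 11 ≤ x ≤ 38−x ≤ 27 are chosen — 8 such pairs.
The remaining 8 elements (those with no distinct partner in range) can never complete a 38-sum, so the worst case takes all of them and one from each pair: 8 + 8 = 16.
By pigeonhole, the 17th integer has to be the second member of some pair, so 16 + 1 = 17.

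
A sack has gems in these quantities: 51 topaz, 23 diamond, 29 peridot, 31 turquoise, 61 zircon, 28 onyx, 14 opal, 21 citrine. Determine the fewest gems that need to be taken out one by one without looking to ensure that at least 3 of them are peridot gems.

In the worst case for collecting peridot gems, every non-peridot gem comes out first.
There are 51 + 23 + 31 + 61 + 28 + 14 + 21 = 229 non-peridot gems altogether.
After those, each further gem must be peridot, so 229 + 3 = 232 draws guarantee 3 peridot gems.

232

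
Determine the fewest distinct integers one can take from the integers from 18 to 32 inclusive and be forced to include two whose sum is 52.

10

A set avoiding the sum 52 can contain at most one of each pair {x, 52−x}, plus the 3 elements whose complement lies outside the range or equal to its own complement.
The integers 18, …, 26 (9 of them) are such a set: any two sum to at least 18+19 = 37 and at most 25+26 = 51 < 52.
Any 10th integer completes one of the 6 pairs, so 10 choices force a sum of 52.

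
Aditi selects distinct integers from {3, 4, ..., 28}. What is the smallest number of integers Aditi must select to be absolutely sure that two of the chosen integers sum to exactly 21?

19

A set avoiding the sum 21 can contain at most one of each pair {x, 21−x}, plus the 10 elements whose complement lies outside the range.
The integers 11, …, 28 (18 of them) are such a set: any two sum to at least 11+12 = 23 > 21.
Pigeonhole: any 19th integer completes one of the 8 pairs, so 19 choices force a sum of 21.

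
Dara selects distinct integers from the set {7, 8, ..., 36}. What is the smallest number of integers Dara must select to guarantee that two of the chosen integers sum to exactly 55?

22

Two chosen integers sum to 55 exactly when both halves of some pair {x, 55−x} with 19 ≤ x ≤ 55−x ≤ 36 are chosen — 9 such pairs.
The remaining 12 elements (those with no distinct partner in range) can never complete a 55-sum, so the worst case takes all of them and one from each pair: 12 + 9 = 21.
By pigeonhole, the 22nd integer has to be the second member of some pair, so 21 + 1 = 22.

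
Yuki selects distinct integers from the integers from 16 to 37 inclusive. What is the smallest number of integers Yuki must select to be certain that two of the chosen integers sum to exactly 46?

A set avoiding the sum 46 can contain at most one of each pair {x, 46−x}, plus the 8 elements whose complement lies outside the range or equal to its own complement.
The integers 23, …, 37 (15 of them) are such a set: any two sum to at least 23+24 = 47 > 46.
By the pigeonhole principle, any 16th integer completes one of the 7 pairs, so 16 choices force a sum of 46.

16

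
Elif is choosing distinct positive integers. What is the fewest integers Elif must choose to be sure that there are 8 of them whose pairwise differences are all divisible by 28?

Integers whose pairwise differences are multiples of 28 are exactly those sharing a remainder mod 28. By pigeonhole, the 28 residue classes mod 28 are the pigeonholes.
With 196 integers one could put 7 in each residue class and have no class reach 8.
The 197th integer pushes some class to 8, so 28·7 + 1 = 197.

197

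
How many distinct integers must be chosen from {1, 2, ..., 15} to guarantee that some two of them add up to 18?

10

A set avoiding the sum 18 can contain at most one of each pair {x, 18−x}, plus the 3 elements whose complement lies outside the range or equal to its own complement.
The integers 1, …, 9 (9 of them) are such a set: any two sum to at least 1+2 = 3 and at most 8+9 = 17 < 18.
Pigeonhole: any 10th integer completes one of the 6 pairs, so 10 choices force a sum of 18.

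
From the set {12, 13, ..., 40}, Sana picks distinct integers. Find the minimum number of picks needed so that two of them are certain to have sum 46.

19

Group the elements by complementary pair {x, 46−x}: {12,34}, {13,33}, {14,32}, …, giving 11 two-element pairs, the single value 23 (it cannot pair with itself since the integers are distinct), and 6 integers whose partner 46−x falls outside [12,40].
By the pigeonhole principle, treating each of those 18 groups as a pigeonhole, one can pick one integer per group — 18 integers — with no two summing to 46.
The 19th integer lands in an occupied pair, forcing a sum of 46.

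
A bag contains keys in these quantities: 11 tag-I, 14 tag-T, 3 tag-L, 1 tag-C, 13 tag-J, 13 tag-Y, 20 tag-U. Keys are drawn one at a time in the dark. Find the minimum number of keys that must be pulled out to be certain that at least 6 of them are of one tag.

30

Put each drawn key into a box by tag. The largest draw with every box below 6 takes min(count, 5) from each tag; tags with fewer than 5 contribute all they have.
Σ min(cᵢ, 5) = 5 + 5 + 3 + 1 + 5 + 5 + 5 = 29.
Draw number 29 + 1 = 30 must push one box to 6.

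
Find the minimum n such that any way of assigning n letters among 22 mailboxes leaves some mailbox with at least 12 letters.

243

With 242 letters one could put exactly 11 in each of the 22 mailboxes, and no mailbox would reach 12.
One more letter must land in a mailbox that already has 11, giving it 12.
So 22 × 11 + 1 = 243 letters are required.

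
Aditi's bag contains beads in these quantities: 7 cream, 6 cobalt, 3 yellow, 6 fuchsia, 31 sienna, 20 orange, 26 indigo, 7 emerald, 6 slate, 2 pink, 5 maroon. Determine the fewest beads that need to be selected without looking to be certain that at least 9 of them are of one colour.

67

An adversary could hand out at most 8 beads per colour (8 colours run out sooner): 7 + 6 + 3 + 6 + 8 + 8 + 8 + 7 + 6 + 2 + 5 = 66 beads and still no colour has 9.
One more bead lands in a colour already at 8, so 67 draws are enough and 66 are not.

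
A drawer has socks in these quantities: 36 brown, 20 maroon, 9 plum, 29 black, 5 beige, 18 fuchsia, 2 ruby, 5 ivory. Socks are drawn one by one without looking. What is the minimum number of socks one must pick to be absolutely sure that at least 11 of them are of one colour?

62

The 8 colours are the holes; the socks drawn are the pigeons.
To avoid 11 of any one colour, the worst case takes at most 10 of each colour, or every sock of a colour that has fewer than 10.
That gives 10 + 10 + 9 + 10 + 5 + 10 + 2 + 5 = 61 socks with no colour reaching 11.
The next sock forces some colour to 11, so 61 + 1 = 62.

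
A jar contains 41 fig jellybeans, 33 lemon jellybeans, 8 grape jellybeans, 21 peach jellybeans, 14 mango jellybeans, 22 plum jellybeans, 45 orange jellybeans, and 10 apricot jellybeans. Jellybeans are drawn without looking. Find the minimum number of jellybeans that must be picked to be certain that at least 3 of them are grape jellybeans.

189

In the worst case for collecting grape jellybeans, every non-grape jellybean comes out first.
There are 41 + 33 + 21 + 14 + 22 + 45 + 10 = 186 non-grape jellybeans altogether.
After those, each further jellybean must be grape, so 186 + 3 = 189 draws guarantee 3 grape jellybeans.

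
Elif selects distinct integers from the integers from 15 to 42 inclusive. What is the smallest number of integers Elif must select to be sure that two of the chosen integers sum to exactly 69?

21

Two chosen integers sum to 69 exactly when both halves of some pair {x, 69−x} with 27 ≤ x ≤ 69−x ≤ 42 are chosen — 8 such pairs.
The remaining 12 elements (those with no distinct partner in range) can never complete a 69-sum, so the worst case takes all of them and one from each pair: 12 + 8 = 20.
The 21st integer has to be the second member of some pair, so 20 + 1 = 21.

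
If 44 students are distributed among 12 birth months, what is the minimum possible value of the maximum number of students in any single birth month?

4

By pigeonhole, the 12 birth months are the holes and the 44 students are the pigeons.
If every birth month held at most 3 students, the total would be at most 12 × 3 = 36, which is less than 44.
So some birth month holds at least ⌈44/12⌉ = 4 students.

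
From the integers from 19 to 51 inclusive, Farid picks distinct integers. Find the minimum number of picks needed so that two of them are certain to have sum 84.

A set avoiding the sum 84 can contain at most one of each pair {x, 84−x}, plus the 15 elements whose complement lies outside the range or equal to its own complement.
The integers 19, …, 42 (24 of them) are such a set: any two sum to at least 19+20 = 39 and at most 41+42 = 83 < 84.
Any 25th integer completes one of the 9 pairs, so 25 choices force a sum of 84.

25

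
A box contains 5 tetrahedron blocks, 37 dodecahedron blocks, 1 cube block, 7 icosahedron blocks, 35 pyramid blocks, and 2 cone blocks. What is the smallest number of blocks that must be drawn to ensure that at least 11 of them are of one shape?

An adversary could hand out at most 10 blocks per shape (4 shapes run out sooner): 5 + 10 + 1 + 7 + 10 + 2 = 35 blocks and still no shape has 11.
One more block lands in a shape already at 10, so 36 draws are enough and 35 are not.

36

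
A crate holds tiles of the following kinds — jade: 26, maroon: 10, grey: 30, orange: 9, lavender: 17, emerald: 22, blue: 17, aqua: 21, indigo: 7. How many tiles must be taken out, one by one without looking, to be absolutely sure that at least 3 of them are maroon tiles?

152

In the worst case for collecting maroon tiles, every non-maroon tile comes out first.
There are 26 + 30 + 9 + 17 + 22 + 17 + 21 + 7 = 149 non-maroon tiles altogether.
After those, each further tile must be maroon, so 149 + 3 = 152 draws guarantee 3 maroon tiles.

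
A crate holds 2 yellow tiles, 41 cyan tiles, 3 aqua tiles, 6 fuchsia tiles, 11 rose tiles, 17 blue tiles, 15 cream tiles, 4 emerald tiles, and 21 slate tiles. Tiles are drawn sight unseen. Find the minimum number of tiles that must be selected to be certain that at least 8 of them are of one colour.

An adversary could hand out at most 7 tiles per colour (4 colours run out sooner): 2 + 7 + 3 + 6 + 7 + 7 + 7 + 4 + 7 = 50 tiles and still no colour has 8.
One more tile lands in a colour already at 7, so 51 draws are enough and 50 are not.

51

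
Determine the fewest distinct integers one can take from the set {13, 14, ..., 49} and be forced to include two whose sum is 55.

23

Two chosen integers sum to 55 exactly when both halves of some pair {x, 55−x} with 13 ≤ x ≤ 55−x ≤ 42 are chosen — 15 such pairs.
The remaining 7 elements (those with no distinct partner in range) can never complete a 55-sum, so the worst case takes all of them and one from each pair: 7 + 15 = 22.
The 23rd integer has to be the second member of some pair, so 22 + 1 = 23.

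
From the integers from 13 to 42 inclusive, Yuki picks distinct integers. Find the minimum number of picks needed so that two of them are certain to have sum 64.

21

Group the elements by complementary pair {x, 64−x}: {22,42}, {23,41}, {24,40}, …, giving 10 two-element pairs; the single value 32 (it cannot pair with itself since the integers are distinct); and 9 integers whose partner 64−x falls outside [13,42].
Treating each of those 20 groups as a pigeonhole, one can pick one integer per group — 20 integers — with no two summing to 64.
The 21st integer lands in an occupied pair, forcing a sum of 64.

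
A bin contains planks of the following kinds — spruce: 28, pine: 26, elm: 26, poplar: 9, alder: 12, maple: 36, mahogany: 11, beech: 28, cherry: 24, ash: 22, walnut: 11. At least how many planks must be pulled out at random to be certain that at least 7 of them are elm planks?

In the worst case for collecting elm planks, every non-elm plank comes out first.
There are 28 + 26 + 9 + 12 + 36 + 11 + 28 + 24 + 22 + 11 = 207 non-elm planks altogether.
After those, each further plank must be elm, so 207 + 7 = 214 draws guarantee 7 elm planks.

214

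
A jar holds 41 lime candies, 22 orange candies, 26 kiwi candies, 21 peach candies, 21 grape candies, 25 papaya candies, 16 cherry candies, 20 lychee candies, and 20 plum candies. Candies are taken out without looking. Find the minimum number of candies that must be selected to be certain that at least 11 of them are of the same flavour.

The 9 flavours are the holes; the candies drawn are the pigeons.
To avoid 11 of any one flavour, the worst case takes at most 10 of each flavour.
That gives 10 + 10 + 10 + 10 + 10 + 10 + 10 + 10 + 10 = 90 candies with no flavour reaching 11.
The next candy forces some flavour to 11, so 90 + 1 = 91.

91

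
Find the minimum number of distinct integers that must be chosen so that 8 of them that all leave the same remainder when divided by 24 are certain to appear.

The 24 residue classes mod 24 are the pigeonholes.
With 168 integers one could put 7 in each residue class and have no class reach 8.
The 169th integer pushes some class to 8, so 24·7 + 1 = 169.

169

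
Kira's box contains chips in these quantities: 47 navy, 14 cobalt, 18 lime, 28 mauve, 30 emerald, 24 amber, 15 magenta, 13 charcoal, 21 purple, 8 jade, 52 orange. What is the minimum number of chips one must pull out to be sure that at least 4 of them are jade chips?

266

In the worst case for collecting jade chips, every non-jade chip comes out first.
There are 47 + 14 + 18 + 28 + 30 + 24 + 15 + 13 + 21 + 52 = 262 non-jade chips altogether.
After those, each further chip must be jade, so 262 + 4 = 266 draws guarantee 4 jade chips.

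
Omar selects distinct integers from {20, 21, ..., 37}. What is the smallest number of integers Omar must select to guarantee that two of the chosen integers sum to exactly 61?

12

A set avoiding the sum 61 can contain at most one of each pair {x, 61−x}, plus the 4 elements whose complement lies outside the range.
The integers 20, …, 30 (11 of them) are such a set: any two sum to at least 20+21 = 41 and at most 29+30 = 59 < 61.
By the pigeonhole principle, any 12th integer completes one of the 7 pairs, so 12 choices force a sum of 61.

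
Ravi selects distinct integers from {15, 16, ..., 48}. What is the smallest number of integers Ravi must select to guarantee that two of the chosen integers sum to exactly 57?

21

A set avoiding the sum 57 can contain at most one of each pair {x, 57−x}, plus the 6 elements whose complement lies outside the range.
The integers 29, …, 48 (20 of them) are such a set: any two sum to at least 29+30 = 59 > 57.
Any 21st integer completes one of the 14 pairs, so 21 choices force a sum of 57.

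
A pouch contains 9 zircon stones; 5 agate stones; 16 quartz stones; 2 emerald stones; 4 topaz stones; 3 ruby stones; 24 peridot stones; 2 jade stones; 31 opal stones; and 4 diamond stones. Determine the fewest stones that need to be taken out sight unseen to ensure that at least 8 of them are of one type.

49

An adversary could hand out at most 7 stones per type (6 types run out sooner): 7 + 5 + 7 + 2 + 4 + 3 + 7 + 2 + 7 + 4 = 48 stones and still no type has 8.
By pigeonhole, one more stone lands in a type already at 7, so 49 draws are enough and 48 are not.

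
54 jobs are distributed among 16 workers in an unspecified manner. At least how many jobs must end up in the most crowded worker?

The 16 workers are the holes and the 54 jobs are the pigeons.
If every worker held at most 3 jobs, the total would be at most 16 × 3 = 48, which is less than 54.
So some worker holds at least ⌈54/16⌉ = 4 jobs.

4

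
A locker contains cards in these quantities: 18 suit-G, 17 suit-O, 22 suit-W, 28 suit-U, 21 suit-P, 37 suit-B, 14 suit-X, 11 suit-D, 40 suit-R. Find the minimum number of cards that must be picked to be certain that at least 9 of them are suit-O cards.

In the worst case for collecting suit-O cards, every non-suit-O card comes out first.
There are 18 + 22 + 28 + 21 + 37 + 14 + 11 + 40 = 191 non-suit-O cards altogether.
After those, each further card must be suit-O, so 191 + 9 = 200 draws guarantee 9 suit-O cards.

200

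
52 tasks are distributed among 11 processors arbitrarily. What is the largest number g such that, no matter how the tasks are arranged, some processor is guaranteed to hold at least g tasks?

5

The 11 processors are the holes and the 52 tasks are the pigeons.
If every processor held at most 4 tasks, the total would be at most 11 × 4 = 44, which is less than 52.
So some processor holds at least ⌈52/11⌉ = 5 tasks.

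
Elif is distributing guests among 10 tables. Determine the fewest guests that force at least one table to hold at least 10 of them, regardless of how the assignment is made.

With 90 guests one could put exactly 9 in each of the 10 tables, and no table would reach 10.
One more guest must land in a table that already has 9, giving it 10.
So 10 × 9 + 1 = 91 guests are required.

91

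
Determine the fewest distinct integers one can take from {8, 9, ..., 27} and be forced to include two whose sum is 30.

14

Two chosen integers sum to 30 exactly when both halves of some pair {x, 30−x} with 8 ≤ x ≤ 30−x ≤ 22 are chosen — 7 such pairs.
The remaining 6 elements (those with no distinct partner in range) can never complete a 30-sum, so the worst case takes all of them and one from each pair: 6 + 7 = 13.
Pigeonhole: the 14th integer has to be the second member of some pair, so 13 + 1 = 14.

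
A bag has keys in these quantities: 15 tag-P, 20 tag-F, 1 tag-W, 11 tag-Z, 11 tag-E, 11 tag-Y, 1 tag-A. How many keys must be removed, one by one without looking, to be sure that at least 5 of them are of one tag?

23

An adversary could hand out at most 4 keys per tag (tag-W, tag-A run out sooner): 4 + 4 + 1 + 4 + 4 + 4 + 1 = 22 keys and still no tag has 5.
One more key lands in a tag already at 4, so 23 draws are enough and 22 are not.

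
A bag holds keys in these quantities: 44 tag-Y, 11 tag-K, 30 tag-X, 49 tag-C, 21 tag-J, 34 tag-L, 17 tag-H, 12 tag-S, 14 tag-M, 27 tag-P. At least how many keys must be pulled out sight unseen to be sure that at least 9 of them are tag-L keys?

In the worst case for collecting tag-L keys, every non-tag-L key comes out first.
There are 44 + 11 + 30 + 49 + 21 + 17 + 12 + 14 + 27 = 225 non-tag-L keys altogether.
After those, each further key must be tag-L, so 225 + 9 = 234 draws guarantee 9 tag-L keys.

234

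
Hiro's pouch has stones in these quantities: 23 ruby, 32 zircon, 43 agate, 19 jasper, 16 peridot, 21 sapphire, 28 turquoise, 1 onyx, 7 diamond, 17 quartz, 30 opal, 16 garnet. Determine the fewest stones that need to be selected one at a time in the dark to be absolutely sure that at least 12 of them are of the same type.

119

An adversary could hand out at most 11 stones per type (onyx, diamond run out sooner): 11 + 11 + 11 + 11 + 11 + 11 + 11 + 1 + 7 + 11 + 11 + 11 = 118 stones and still no type has 12.
One more stone lands in a type already at 11, so 119 draws are enough and 118 are not.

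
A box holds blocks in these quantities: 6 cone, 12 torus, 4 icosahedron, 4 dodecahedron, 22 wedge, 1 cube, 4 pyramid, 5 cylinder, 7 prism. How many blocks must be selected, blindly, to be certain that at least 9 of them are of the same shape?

48

Put each drawn block into a box by shape. The largest draw with every box below 9 takes min(count, 8) from each shape; shapes with fewer than 8 contribute all they have.
Σ min(cᵢ, 8) = 6 + 8 + 4 + 4 + 8 + 1 + 4 + 5 + 7 = 47.
Draw number 47 + 1 = 48 must push one box to 9.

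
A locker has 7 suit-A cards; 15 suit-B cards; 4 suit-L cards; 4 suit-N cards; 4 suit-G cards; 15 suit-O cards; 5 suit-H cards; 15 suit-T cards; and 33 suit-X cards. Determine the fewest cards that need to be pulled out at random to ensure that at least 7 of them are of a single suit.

48

An adversary could hand out at most 6 cards per suit (4 suits run out sooner): 6 + 6 + 4 + 4 + 4 + 6 + 5 + 6 + 6 = 47 cards and still no suit has 7.
By pigeonhole, one more card lands in a suit already at 6, so 48 draws are enough and 47 are not.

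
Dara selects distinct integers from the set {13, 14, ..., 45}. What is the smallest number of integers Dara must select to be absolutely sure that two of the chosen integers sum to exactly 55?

19

Group the elements by complementary pair {x, 55−x}: {13,42}, {14,41}, {15,40}, …, giving 15 two-element pairs and 3 integers whose partner 55−x falls outside [13,45].
By pigeonhole, treating each of those 18 groups as a pigeonhole, one can pick one integer per group — 18 integers — with no two summing to 55.
The 19th integer lands in an occupied pair, forcing a sum of 55.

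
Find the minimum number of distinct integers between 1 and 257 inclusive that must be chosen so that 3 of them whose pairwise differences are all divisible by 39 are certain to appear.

Integers whose pairwise differences are multiples of 39 are exactly those sharing a remainder mod 39. The 39 residue classes mod 39 are the pigeonholes.
With 78 integers one could put 2 in each residue class and have no class reach 3.
The 79th integer pushes some class to 3, so 39·2 + 1 = 79.

79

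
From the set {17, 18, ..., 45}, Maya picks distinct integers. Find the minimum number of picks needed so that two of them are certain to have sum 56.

19

Group the elements by complementary pair {x, 56−x}: {17,39}, {18,38}, {19,37}, …, giving 11 two-element pairs, the single value 28 (it cannot pair with itself since the integers are distinct), and 6 integers whose partner 56−x falls outside [17,45].
By the pigeonhole principle, treating each of those 18 groups as a pigeonhole, one can pick one integer per group — 18 integers — with no two summing to 56.
The 19th integer lands in an occupied pair, forcing a sum of 56.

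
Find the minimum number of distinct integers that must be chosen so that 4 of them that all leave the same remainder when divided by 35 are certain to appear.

Pigeonhole: the 35 residue classes mod 35 are the pigeonholes.
With 105 integers one could put 3 in each residue class and have no class reach 4.
The 106th integer pushes some class to 4, so 35·3 + 1 = 106.

106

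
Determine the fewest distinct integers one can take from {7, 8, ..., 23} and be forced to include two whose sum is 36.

13

Two chosen integers sum to 36 exactly when both halves of some pair {x, 36−x} with 13 ≤ x ≤ 36−x ≤ 23 are chosen — 5 such pairs.
The remaining 7 elements (those with no distinct partner in range) can never complete a 36-sum, so the worst case takes all of them and one from each pair: 7 + 5 = 12.
The 13th integer has to be the second member of some pair, so 12 + 1 = 13.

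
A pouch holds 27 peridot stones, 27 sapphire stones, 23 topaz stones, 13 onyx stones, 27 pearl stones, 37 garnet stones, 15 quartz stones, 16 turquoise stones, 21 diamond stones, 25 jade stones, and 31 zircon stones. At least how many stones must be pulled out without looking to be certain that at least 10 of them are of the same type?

An adversary could hand out at most 9 stones per type: 9 + 9 + 9 + 9 + 9 + 9 + 9 + 9 + 9 + 9 + 9 = 99 stones and still no type has 10.
One more stone lands in a type already at 9, so 100 draws are enough and 99 are not.

100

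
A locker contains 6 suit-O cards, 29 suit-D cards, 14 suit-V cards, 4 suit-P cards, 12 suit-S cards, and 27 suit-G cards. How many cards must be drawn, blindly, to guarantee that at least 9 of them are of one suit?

By the pigeonhole principle, the 6 suits are the holes; the cards drawn are the pigeons.
To avoid 9 of any one suit, the worst case takes at most 8 of each suit, or every card of a suit that has fewer than 8.
That gives 6 + 8 + 8 + 4 + 8 + 8 = 42 cards with no suit reaching 9.
The next card forces some suit to 9, so 42 + 1 = 43.

43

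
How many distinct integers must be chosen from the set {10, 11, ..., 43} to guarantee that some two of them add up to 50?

20

Two chosen integers sum to 50 exactly when both halves of some pair {x, 50−x} with 10 ≤ x ≤ 50−x ≤ 40 are chosen — 15 such pairs.
The remaining 4 elements (those with no distinct partner in range) can never complete a 50-sum, so the worst case takes all of them and one from each pair: 4 + 15 = 19.
The 20th integer has to be the second member of some pair, so 19 + 1 = 20.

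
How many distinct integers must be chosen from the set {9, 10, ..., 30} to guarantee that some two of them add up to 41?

13

Two chosen integers sum to 41 exactly when both halves of some pair {x, 41−x} with 11 ≤ x ≤ 41−x ≤ 30 are chosen — 10 such pairs.
The remaining 2 elements (those with no distinct partner in range) can never complete a 41-sum, so the worst case takes all of them and one from each pair: 2 + 10 = 12.
By pigeonhole, the 13th integer has to be the second member of some pair, so 12 + 1 = 13.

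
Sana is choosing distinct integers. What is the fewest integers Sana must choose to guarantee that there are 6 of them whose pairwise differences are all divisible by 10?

51

Integers whose pairwise differences are multiples of 10 are exactly those sharing a remainder mod 10. The 10 residue classes mod 10 are the pigeonholes.
With 50 integers one could put 5 in each residue class and have no class reach 6.
The 51st integer pushes some class to 6, so 10·5 + 1 = 51.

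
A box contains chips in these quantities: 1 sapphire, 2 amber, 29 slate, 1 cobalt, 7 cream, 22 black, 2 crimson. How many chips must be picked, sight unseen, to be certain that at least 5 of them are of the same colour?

An adversary could hand out at most 4 chips per colour (4 colours run out sooner): 1 + 2 + 4 + 1 + 4 + 4 + 2 = 18 chips and still no colour has 5.
By the pigeonhole principle, one more chip lands in a colour already at 4, so 19 draws are enough and 18 are not.

19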